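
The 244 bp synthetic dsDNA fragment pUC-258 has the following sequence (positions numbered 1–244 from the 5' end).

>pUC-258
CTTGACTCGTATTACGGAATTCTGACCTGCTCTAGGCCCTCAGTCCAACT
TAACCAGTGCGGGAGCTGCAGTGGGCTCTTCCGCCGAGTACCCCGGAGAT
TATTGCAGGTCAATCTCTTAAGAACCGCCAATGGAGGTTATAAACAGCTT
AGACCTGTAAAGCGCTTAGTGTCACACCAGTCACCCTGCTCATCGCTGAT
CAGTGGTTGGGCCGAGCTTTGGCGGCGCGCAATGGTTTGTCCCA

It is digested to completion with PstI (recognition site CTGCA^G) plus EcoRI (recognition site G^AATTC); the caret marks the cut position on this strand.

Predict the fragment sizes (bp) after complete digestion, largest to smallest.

174, 53, 17 bp

The PstI site (CTGCAG) starts at position 66.
PstI cuts after base 5 of each site (before the last base), so after position 70.
The EcoRI site (GAATTC) starts at position 17.
EcoRI cuts after the first base of each site, so after position 17.
Combined cut positions: 17, 70.
Linear molecule, 2 cuts → 3 fragments:
  1–17 → 17 bp
  18–70 → 53 bp
  71–244 → 174 bp
Sorted largest to smallest: 174, 53, 17 bp.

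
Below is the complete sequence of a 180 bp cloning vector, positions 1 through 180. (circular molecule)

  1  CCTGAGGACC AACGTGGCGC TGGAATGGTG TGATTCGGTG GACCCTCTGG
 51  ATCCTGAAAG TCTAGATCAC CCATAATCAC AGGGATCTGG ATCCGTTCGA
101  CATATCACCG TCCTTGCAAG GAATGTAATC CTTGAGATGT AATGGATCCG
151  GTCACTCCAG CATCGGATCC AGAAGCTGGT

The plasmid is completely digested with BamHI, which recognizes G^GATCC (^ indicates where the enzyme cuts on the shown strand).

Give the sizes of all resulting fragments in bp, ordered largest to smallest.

64, 55, 40, 21 bp

BamHI sites (GGATCC) start at positions 49, 89, 144, 165.
BamHI cuts after the first base of each site, so after positions 49, 89, 144, 165.
Circular molecule, 4 cuts → 4 fragments:
  50–89 → 40 bp
  90–144 → 55 bp
  145–165 → 21 bp
  166–180 then 1–49 → 15 + 49 = 64 bp
Sorted largest to smallest: 64, 55, 40, 21 bp.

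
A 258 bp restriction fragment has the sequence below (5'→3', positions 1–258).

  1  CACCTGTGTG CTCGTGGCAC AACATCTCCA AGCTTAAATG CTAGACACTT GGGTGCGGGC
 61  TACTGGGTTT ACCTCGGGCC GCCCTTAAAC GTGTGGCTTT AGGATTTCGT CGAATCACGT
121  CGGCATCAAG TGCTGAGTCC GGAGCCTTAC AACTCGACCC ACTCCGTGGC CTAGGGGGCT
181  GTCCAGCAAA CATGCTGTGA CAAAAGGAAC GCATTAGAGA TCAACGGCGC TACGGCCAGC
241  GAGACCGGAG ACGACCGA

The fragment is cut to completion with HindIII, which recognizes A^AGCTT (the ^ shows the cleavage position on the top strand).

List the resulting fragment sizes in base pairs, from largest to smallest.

228, 30 bp

The HindIII site (AAGCTT) starts at position 30.
HindIII cuts after the first base of each site, so after position 30.
Linear molecule, 1 cut → 2 fragments:
  1–30 → 30 bp
  31–258 → 228 bp
Sorted largest to smallest: 228, 30 bp.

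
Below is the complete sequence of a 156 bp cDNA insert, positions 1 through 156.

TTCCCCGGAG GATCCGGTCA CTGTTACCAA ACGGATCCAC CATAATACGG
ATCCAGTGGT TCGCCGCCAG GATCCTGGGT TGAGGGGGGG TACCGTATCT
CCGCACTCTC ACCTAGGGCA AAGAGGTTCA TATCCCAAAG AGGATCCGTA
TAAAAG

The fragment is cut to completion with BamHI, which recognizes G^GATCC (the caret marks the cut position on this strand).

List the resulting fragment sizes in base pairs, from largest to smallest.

BamHI sites (GGATCC) start at positions 10, 33, 49, 70, 142.
BamHI cuts after the first base of each site, so after positions 10, 33, 49, 70, 142.
Linear molecule, 5 cuts → 6 fragments:
  1–10 → 10 bp
  11–33 → 23 bp
  34–49 → 16 bp
  50–70 → 21 bp
  71–142 → 72 bp
  143–156 → 14 bp
Sorted largest to smallest: 72, 23, 21, 16, 14, 10 bp.

72, 23, 21, 16, 14, 10 bp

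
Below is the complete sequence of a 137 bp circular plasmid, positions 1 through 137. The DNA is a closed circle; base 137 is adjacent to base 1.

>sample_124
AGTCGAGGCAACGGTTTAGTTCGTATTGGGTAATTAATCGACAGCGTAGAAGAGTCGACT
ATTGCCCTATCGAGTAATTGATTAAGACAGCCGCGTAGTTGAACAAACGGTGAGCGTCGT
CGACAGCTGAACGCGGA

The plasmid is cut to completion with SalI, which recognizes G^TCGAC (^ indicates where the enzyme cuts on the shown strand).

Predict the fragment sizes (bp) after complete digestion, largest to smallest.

SalI sites (GTCGAC) start at positions 54, 119.
SalI cuts after the first base of each site, so after positions 54, 119.
Circular molecule, 2 cuts → 2 fragments:
  55–119 → 65 bp
  120–137 then 1–54 → 18 + 54 = 72 bp
Sorted largest to smallest: 72, 65 bp.

72, 65 bp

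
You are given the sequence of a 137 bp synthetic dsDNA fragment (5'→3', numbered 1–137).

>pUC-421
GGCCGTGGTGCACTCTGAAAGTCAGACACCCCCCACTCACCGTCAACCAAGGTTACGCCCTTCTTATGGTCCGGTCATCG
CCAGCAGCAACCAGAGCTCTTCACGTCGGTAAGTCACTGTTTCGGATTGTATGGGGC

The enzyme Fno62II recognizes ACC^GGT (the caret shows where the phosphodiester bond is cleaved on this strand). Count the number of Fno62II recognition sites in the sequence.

No occurrence of ACCGGT is present in the sequence.
Fno62II does not cut: 0 sites.

0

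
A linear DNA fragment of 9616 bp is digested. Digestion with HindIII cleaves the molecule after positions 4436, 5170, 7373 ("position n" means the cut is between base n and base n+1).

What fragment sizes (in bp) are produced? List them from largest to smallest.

Linear molecule, 3 cuts → 4 fragments:
  4436 − 0 = 4436 bp
  5170 − 4436 = 734 bp
  7373 − 5170 = 2203 bp
  9616 − 7373 = 2243 bp
Sorted largest to smallest: 4436, 2243, 2203, 734 bp.

4436, 2243, 2203, 734 bp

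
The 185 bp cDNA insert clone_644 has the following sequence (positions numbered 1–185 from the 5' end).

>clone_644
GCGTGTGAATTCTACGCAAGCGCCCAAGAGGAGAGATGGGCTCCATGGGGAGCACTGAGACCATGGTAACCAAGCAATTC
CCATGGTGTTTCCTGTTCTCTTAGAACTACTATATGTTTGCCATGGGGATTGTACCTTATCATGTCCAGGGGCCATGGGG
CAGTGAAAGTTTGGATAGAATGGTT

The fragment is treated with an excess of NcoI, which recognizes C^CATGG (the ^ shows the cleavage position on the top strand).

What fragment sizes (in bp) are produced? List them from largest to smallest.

NcoI sites (CCATGG) start at positions 43, 61, 81, 121, 153.
NcoI cuts after the first base of each site, so after positions 43, 61, 81, 121, 153.
Linear molecule, 5 cuts → 6 fragments:
  1–43 → 43 bp
  44–61 → 18 bp
  62–81 → 20 bp
  82–121 → 40 bp
  122–153 → 32 bp
  154–185 → 32 bp
Sorted largest to smallest: 43, 40, 32, 32, 20, 18 bp.

43, 40, 32, 32, 20, 18 bp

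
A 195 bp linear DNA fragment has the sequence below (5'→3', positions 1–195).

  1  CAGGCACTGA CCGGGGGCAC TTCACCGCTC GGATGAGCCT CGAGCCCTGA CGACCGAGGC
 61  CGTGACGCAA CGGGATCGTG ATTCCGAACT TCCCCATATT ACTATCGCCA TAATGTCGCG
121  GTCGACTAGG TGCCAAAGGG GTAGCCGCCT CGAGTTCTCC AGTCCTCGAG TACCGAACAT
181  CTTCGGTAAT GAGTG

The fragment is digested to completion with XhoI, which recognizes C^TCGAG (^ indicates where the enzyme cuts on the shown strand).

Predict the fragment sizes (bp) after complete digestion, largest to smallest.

XhoI sites (CTCGAG) start at positions 39, 149, 165.
XhoI cuts after the first base of each site, so after positions 39, 149, 165.
Linear molecule, 3 cuts → 4 fragments:
  1–39 → 39 bp
  40–149 → 110 bp
  150–165 → 16 bp
  166–195 → 30 bp
Sorted largest to smallest: 110, 39, 30, 16 bp.

110, 39, 30, 16 bp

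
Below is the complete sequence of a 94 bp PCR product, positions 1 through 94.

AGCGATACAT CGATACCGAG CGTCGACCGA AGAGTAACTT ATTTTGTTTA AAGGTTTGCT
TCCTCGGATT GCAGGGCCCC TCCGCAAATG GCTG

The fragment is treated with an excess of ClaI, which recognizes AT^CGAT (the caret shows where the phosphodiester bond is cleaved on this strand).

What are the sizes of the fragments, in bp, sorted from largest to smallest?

84, 10 bp

The ClaI site (ATCGAT) starts at position 9.
ClaI cuts after base 2 of each site, so after position 10.
Linear molecule, 1 cut → 2 fragments:
  1–10 → 10 bp
  11–94 → 84 bp
Sorted largest to smallest: 84, 10 bp.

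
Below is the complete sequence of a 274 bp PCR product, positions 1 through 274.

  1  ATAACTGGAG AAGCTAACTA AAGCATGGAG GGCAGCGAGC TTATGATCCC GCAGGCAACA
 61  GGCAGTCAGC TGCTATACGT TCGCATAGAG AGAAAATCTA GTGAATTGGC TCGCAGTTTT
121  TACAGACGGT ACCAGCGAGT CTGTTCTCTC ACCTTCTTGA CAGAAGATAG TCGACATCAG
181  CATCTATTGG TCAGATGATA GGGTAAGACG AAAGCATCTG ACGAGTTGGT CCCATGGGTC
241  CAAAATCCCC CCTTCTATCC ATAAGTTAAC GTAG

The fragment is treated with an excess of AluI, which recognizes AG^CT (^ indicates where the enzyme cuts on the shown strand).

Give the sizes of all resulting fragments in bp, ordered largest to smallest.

205, 30, 26, 13 bp

AluI sites (AGCT) start at positions 12, 38, 68.
AluI cuts after base 2 of each site, so after positions 13, 39, 69.
Linear molecule, 3 cuts → 4 fragments:
  1–13 → 13 bp
  14–39 → 26 bp
  40–69 → 30 bp
  70–274 → 205 bp
Sorted largest to smallest: 205, 30, 26, 13 bp.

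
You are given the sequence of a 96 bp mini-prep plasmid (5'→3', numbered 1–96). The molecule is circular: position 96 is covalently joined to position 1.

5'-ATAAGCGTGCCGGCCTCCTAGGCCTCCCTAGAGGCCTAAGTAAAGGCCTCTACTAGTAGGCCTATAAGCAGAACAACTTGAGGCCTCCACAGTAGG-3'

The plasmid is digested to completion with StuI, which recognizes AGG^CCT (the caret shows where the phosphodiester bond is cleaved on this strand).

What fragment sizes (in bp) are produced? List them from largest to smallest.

StuI sites (AGGCCT) start at positions 20, 32, 44, 58, 81.
StuI cuts after base 3 of each site, so after positions 22, 34, 46, 60, 83.
Circular molecule, 5 cuts → 5 fragments:
  23–34 → 12 bp
  35–46 → 12 bp
  47–60 → 14 bp
  61–83 → 23 bp
  84–96 then 1–22 → 13 + 22 = 35 bp
Sorted largest to smallest: 35, 23, 14, 12, 12 bp.

35, 23, 14, 12, 12 bp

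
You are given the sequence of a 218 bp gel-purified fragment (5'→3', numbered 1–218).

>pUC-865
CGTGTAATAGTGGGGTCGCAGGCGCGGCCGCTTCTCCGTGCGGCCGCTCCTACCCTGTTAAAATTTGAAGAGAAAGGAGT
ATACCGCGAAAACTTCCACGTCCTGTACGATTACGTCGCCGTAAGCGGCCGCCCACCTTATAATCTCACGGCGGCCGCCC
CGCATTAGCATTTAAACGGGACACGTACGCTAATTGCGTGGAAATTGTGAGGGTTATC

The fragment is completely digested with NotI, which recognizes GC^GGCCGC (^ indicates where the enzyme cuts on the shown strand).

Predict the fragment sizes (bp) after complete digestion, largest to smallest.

NotI sites (GCGGCCGC) start at positions 24, 40, 125, 151.
NotI cuts after base 2 of each site, so after positions 25, 41, 126, 152.
Linear molecule, 4 cuts → 5 fragments:
  1–25 → 25 bp
  26–41 → 16 bp
  42–126 → 85 bp
  127–152 → 26 bp
  153–218 → 66 bp
Sorted largest to smallest: 85, 66, 26, 25, 16 bp.

85, 66, 26, 25, 16 bp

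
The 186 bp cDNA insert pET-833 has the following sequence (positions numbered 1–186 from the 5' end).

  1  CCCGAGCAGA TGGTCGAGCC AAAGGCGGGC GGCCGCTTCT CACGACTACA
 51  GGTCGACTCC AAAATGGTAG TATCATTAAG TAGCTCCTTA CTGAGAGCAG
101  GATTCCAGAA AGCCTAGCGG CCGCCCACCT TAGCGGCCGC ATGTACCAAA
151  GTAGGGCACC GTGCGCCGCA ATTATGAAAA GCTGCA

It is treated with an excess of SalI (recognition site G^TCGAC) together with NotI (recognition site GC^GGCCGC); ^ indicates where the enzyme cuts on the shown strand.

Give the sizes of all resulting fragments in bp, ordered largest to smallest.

66, 52, 30, 22, 16 bp

The SalI site (GTCGAC) starts at position 52.
SalI cuts after the first base of each site, so after position 52.
NotI sites (GCGGCCGC) start at positions 29, 117, 133.
NotI cuts after base 2 of each site, so after positions 30, 118, 134.
Combined cut positions: 30, 52, 118, 134.
Linear molecule, 4 cuts → 5 fragments:
  1–30 → 30 bp
  31–52 → 22 bp
  53–118 → 66 bp
  119–134 → 16 bp
  135–186 → 52 bp
Sorted largest to smallest: 66, 52, 30, 22, 16 bp.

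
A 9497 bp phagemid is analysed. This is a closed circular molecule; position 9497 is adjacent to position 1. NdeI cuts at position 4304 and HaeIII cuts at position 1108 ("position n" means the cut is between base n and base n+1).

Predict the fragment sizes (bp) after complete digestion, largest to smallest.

6301, 3196 bp

Combined cut positions (sorted): 1108, 4304.
Circular molecule, 2 cuts → 2 fragments:
  4304 − 1108 = 3196 bp
  wrap: 9497 − 4304 + 1108 = 6301 bp
Sorted largest to smallest: 6301, 3196 bp.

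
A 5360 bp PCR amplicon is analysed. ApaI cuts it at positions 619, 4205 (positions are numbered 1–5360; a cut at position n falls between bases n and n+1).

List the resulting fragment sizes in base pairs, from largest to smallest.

Linear molecule, 2 cuts → 3 fragments:
  619 − 0 = 619 bp
  4205 − 619 = 3586 bp
  5360 − 4205 = 1155 bp
Sorted largest to smallest: 3586, 1155, 619 bp.

3586, 1155, 619 bp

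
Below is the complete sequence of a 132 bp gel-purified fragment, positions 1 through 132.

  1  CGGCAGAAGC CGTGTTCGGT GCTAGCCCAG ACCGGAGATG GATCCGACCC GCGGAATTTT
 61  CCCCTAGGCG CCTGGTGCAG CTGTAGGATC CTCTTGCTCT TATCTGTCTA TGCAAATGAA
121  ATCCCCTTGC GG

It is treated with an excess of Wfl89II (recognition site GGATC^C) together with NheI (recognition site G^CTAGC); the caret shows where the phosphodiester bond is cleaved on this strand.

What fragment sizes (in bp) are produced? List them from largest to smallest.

46, 42, 23, 21 bp

Wfl89II sites (GGATCC) start at positions 40, 86.
Wfl89II cuts after base 5 of each site (before the last base), so after positions 44, 90.
The NheI site (GCTAGC) starts at position 21.
NheI cuts after the first base of each site, so after position 21.
Combined cut positions: 21, 44, 90.
Linear molecule, 3 cuts → 4 fragments:
  1–21 → 21 bp
  22–44 → 23 bp
  45–90 → 46 bp
  91–132 → 42 bp
Sorted largest to smallest: 46, 42, 23, 21 bp.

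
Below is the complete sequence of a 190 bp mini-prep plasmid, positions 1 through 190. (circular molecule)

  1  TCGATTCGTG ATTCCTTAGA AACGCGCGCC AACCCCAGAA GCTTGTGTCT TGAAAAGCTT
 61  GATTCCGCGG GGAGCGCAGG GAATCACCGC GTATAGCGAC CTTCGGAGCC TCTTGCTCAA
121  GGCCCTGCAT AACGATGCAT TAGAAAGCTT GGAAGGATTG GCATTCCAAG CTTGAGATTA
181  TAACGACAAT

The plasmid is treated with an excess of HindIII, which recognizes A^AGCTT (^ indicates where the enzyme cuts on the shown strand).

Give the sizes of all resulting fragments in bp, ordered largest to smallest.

HindIII sites (AAGCTT) start at positions 39, 55, 145, 168.
HindIII cuts after the first base of each site, so after positions 39, 55, 145, 168.
Circular molecule, 4 cuts → 4 fragments:
  40–55 → 16 bp
  56–145 → 90 bp
  146–168 → 23 bp
  169–190 then 1–39 → 22 + 39 = 61 bp
Sorted largest to smallest: 90, 61, 23, 16 bp.

90, 61, 23, 16 bp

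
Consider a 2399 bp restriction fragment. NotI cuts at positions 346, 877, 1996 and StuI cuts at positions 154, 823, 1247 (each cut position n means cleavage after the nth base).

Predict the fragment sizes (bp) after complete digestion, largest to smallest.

Combined cut positions (sorted): 154, 346, 823, 877, 1247, 1996.
Linear molecule, 6 cuts → 7 fragments:
  154 − 0 = 154 bp
  346 − 154 = 192 bp
  823 − 346 = 477 bp
  877 − 823 = 54 bp
  1247 − 877 = 370 bp
  1996 − 1247 = 749 bp
  2399 − 1996 = 403 bp
Sorted largest to smallest: 749, 477, 403, 370, 192, 154, 54 bp.

749, 477, 403, 370, 192, 154, 54 bp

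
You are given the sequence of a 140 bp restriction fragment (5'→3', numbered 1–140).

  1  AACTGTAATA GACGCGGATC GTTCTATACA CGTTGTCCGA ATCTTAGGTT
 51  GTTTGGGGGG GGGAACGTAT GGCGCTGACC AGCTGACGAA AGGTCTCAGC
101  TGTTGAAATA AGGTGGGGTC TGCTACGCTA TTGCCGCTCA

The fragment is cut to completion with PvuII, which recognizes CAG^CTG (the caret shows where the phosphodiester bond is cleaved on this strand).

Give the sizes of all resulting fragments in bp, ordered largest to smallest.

PvuII sites (CAGCTG) start at positions 80, 97.
PvuII cuts after base 3 of each site, so after positions 82, 99.
Linear molecule, 2 cuts → 3 fragments:
  1–82 → 82 bp
  83–99 → 17 bp
  100–140 → 41 bp
Sorted largest to smallest: 82, 41, 17 bp.

82, 41, 17 bp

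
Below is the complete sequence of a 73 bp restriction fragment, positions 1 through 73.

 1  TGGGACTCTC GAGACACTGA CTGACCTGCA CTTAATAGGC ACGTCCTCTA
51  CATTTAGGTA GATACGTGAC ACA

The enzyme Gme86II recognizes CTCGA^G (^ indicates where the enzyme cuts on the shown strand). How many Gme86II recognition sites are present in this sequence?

CTCGAG occurs starting at position 8.
Gme86II cuts at 1 site.

1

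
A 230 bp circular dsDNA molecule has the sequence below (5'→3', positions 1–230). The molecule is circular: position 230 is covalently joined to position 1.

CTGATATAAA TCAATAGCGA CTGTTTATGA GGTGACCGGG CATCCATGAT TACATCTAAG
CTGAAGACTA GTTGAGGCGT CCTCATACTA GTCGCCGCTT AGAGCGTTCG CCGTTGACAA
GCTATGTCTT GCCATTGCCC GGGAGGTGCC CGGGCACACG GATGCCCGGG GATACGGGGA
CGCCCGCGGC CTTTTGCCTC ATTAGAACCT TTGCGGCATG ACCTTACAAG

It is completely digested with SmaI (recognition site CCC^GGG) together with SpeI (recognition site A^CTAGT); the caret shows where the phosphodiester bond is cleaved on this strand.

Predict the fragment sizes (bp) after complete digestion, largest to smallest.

SmaI sites (CCCGGG) start at positions 138, 149, 165.
SmaI cuts after base 3 of each site, so after positions 140, 151, 167.
SpeI sites (ACTAGT) start at positions 67, 87.
SpeI cuts after the first base of each site, so after positions 67, 87.
Combined cut positions: 67, 87, 140, 151, 167.
Circular molecule, 5 cuts → 5 fragments:
  68–87 → 20 bp
  88–140 → 53 bp
  141–151 → 11 bp
  152–167 → 16 bp
  168–230 then 1–67 → 63 + 67 = 130 bp
Sorted largest to smallest: 130, 53, 20, 16, 11 bp.

130, 53, 20, 16, 11 bp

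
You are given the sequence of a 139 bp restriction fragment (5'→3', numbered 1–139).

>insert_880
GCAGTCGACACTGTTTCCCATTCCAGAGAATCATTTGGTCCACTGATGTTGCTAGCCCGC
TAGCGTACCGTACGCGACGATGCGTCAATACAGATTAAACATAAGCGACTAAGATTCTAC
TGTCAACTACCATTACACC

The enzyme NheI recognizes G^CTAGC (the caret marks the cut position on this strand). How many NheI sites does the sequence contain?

GCTAGC occurs starting at positions 51, 59.
NheI cuts at 2 sites.

2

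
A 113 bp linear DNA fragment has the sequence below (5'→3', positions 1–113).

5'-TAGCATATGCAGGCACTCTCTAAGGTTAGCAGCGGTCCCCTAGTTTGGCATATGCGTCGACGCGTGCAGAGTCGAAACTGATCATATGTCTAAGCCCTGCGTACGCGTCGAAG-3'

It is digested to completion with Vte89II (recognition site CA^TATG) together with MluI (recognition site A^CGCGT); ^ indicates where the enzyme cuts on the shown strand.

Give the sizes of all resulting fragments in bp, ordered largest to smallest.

45, 24, 19, 10, 10, 5 bp

Vte89II sites (CATATG) start at positions 4, 49, 83.
Vte89II cuts after base 2 of each site, so after positions 5, 50, 84.
MluI sites (ACGCGT) start at positions 60, 103.
MluI cuts after the first base of each site, so after positions 60, 103.
Combined cut positions: 5, 50, 60, 84, 103.
Linear molecule, 5 cuts → 6 fragments:
  1–5 → 5 bp
  6–50 → 45 bp
  51–60 → 10 bp
  61–84 → 24 bp
  85–103 → 19 bp
  104–113 → 10 bp
Sorted largest to smallest: 45, 24, 19, 10, 10, 5 bp.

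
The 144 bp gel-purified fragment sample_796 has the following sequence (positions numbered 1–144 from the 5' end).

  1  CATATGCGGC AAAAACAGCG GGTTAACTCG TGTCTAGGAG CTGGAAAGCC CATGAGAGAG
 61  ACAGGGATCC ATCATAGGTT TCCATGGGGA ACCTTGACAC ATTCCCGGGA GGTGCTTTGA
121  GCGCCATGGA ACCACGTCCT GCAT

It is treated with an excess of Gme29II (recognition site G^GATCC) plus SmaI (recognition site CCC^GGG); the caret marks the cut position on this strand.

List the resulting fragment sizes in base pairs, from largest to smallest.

The Gme29II site (GGATCC) starts at position 65.
Gme29II cuts after the first base of each site, so after position 65.
The SmaI site (CCCGGG) starts at position 104.
SmaI cuts after base 3 of each site, so after position 106.
Combined cut positions: 65, 106.
Linear molecule, 2 cuts → 3 fragments:
  1–65 → 65 bp
  66–106 → 41 bp
  107–144 → 38 bp
Sorted largest to smallest: 65, 41, 38 bp.

65, 41, 38 bp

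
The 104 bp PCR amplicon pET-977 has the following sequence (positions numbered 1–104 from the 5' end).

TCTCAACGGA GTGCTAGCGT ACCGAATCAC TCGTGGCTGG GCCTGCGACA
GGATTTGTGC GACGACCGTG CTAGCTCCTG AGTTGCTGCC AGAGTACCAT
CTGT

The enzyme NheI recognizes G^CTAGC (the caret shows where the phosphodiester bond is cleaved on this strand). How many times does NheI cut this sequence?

2

GCTAGC occurs starting at positions 13, 70.
NheI cuts at 2 sites.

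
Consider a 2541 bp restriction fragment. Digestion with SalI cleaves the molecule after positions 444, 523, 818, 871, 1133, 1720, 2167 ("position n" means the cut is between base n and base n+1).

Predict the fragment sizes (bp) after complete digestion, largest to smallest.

587, 447, 444, 374, 295, 262, 79, 53 bp

Linear molecule, 7 cuts → 8 fragments:
  444 − 0 = 444 bp
  523 − 444 = 79 bp
  818 − 523 = 295 bp
  871 − 818 = 53 bp
  1133 − 871 = 262 bp
  1720 − 1133 = 587 bp
  2167 − 1720 = 447 bp
  2541 − 2167 = 374 bp
Sorted largest to smallest: 587, 447, 444, 374, 295, 262, 79, 53 bp.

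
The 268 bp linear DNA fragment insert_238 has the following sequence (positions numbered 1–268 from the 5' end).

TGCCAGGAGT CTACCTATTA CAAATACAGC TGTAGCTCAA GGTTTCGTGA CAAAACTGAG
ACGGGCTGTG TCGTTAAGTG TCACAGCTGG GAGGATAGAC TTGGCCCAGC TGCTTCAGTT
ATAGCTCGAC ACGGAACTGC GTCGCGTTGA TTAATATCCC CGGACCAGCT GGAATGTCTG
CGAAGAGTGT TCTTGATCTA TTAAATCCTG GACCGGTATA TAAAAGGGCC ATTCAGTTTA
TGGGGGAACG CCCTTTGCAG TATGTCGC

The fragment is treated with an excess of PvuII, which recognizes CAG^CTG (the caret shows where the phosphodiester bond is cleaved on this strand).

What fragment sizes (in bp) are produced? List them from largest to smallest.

100, 59, 57, 29, 23 bp

PvuII sites (CAGCTG) start at positions 27, 84, 107, 166.
PvuII cuts after base 3 of each site, so after positions 29, 86, 109, 168.
Linear molecule, 4 cuts → 5 fragments:
  1–29 → 29 bp
  30–86 → 57 bp
  87–109 → 23 bp
  110–168 → 59 bp
  169–268 → 100 bp
Sorted largest to smallest: 100, 59, 57, 29, 23 bp.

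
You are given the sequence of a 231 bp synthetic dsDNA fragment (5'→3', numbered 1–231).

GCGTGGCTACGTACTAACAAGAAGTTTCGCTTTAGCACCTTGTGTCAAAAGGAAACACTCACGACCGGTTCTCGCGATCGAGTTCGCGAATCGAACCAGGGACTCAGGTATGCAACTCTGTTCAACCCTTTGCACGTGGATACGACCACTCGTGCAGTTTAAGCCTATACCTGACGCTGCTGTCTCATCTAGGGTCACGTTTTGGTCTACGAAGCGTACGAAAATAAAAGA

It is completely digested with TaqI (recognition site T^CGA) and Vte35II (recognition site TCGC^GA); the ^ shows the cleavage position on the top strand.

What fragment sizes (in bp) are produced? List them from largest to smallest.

TaqI sites (TCGA) start at positions 78, 91.
TaqI cuts after the first base of each site, so after positions 78, 91.
Vte35II sites (TCGCGA) start at positions 72, 84.
Vte35II cuts after base 4 of each site, so after positions 75, 87.
Combined cut positions: 75, 78, 87, 91.
Linear molecule, 4 cuts → 5 fragments:
  1–75 → 75 bp
  76–78 → 3 bp
  79–87 → 9 bp
  88–91 → 4 bp
  92–231 → 140 bp
Sorted largest to smallest: 140, 75, 9, 4, 3 bp.

140, 75, 9, 4, 3 bp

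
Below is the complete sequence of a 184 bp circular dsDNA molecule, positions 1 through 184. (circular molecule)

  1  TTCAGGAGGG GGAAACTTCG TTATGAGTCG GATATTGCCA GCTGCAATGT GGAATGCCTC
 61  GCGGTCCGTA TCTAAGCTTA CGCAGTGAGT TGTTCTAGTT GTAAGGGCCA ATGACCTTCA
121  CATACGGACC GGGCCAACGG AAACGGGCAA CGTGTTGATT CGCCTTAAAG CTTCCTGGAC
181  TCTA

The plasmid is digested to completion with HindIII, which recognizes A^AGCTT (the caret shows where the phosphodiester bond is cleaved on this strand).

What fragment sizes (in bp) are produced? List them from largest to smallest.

94, 90 bp

HindIII sites (AAGCTT) start at positions 74, 168.
HindIII cuts after the first base of each site, so after positions 74, 168.
Circular molecule, 2 cuts → 2 fragments:
  75–168 → 94 bp
  169–184 then 1–74 → 16 + 74 = 90 bp
Sorted largest to smallest: 94, 90 bp.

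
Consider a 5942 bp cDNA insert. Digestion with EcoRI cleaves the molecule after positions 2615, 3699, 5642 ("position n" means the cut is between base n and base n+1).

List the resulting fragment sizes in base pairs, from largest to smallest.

Linear molecule, 3 cuts → 4 fragments:
  2615 − 0 = 2615 bp
  3699 − 2615 = 1084 bp
  5642 − 3699 = 1943 bp
  5942 − 5642 = 300 bp
Sorted largest to smallest: 2615, 1943, 1084, 300 bp.

2615, 1943, 1084, 300 bp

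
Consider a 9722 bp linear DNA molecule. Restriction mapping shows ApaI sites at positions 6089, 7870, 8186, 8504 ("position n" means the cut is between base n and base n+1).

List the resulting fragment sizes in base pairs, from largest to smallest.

6089, 1781, 1218, 318, 316 bp

Linear molecule, 4 cuts → 5 fragments:
  6089 − 0 = 6089 bp
  7870 − 6089 = 1781 bp
  8186 − 7870 = 316 bp
  8504 − 8186 = 318 bp
  9722 − 8504 = 1218 bp
Sorted largest to smallest: 6089, 1781, 1218, 318, 316 bp.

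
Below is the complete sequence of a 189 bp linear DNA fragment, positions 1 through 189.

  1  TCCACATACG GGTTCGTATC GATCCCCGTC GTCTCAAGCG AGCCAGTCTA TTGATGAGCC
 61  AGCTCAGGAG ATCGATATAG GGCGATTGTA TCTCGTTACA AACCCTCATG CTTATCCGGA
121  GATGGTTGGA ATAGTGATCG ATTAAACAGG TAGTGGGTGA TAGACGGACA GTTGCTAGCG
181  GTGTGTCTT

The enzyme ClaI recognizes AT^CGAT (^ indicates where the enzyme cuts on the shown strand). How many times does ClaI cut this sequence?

ATCGAT occurs starting at positions 18, 71, 137.
ClaI cuts at 3 sites.

3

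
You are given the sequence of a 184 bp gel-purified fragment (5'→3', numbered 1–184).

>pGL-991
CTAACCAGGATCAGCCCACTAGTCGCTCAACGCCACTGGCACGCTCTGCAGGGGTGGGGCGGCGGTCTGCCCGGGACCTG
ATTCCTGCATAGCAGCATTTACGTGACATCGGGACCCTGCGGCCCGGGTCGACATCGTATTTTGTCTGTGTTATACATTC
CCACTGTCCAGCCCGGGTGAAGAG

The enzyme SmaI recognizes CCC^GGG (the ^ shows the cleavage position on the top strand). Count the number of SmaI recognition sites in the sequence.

CCCGGG occurs starting at positions 70, 123, 172.
SmaI cuts at 3 sites.

3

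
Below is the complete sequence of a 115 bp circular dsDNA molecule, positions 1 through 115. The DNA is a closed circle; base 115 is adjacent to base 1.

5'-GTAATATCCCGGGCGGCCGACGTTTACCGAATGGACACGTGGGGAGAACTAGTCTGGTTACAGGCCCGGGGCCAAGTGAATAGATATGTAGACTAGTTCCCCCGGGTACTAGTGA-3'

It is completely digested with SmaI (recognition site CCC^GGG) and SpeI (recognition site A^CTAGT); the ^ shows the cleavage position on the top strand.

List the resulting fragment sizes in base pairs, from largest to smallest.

38, 25, 19, 17, 11, 5 bp

SmaI sites (CCCGGG) start at positions 8, 65, 101.
SmaI cuts after base 3 of each site, so after positions 10, 67, 103.
SpeI sites (ACTAGT) start at positions 48, 92, 108.
SpeI cuts after the first base of each site, so after positions 48, 92, 108.
Combined cut positions: 10, 48, 67, 92, 103, 108.
Circular molecule, 6 cuts → 6 fragments:
  11–48 → 38 bp
  49–67 → 19 bp
  68–92 → 25 bp
  93–103 → 11 bp
  104–108 → 5 bp
  109–115 then 1–10 → 7 + 10 = 17 bp
Sorted largest to smallest: 38, 25, 19, 17, 11, 5 bp.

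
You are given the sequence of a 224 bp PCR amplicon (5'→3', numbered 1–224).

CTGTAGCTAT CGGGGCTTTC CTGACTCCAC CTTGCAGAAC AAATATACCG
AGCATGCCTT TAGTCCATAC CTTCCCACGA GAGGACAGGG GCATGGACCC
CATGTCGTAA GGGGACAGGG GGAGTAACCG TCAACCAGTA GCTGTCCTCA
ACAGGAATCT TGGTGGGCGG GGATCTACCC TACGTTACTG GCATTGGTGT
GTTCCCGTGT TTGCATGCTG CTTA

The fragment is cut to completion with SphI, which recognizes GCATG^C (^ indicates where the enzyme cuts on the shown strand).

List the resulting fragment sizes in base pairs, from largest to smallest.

161, 56, 7 bp

SphI sites (GCATGC) start at positions 52, 213.
SphI cuts after base 5 of each site (before the last base), so after positions 56, 217.
Linear molecule, 2 cuts → 3 fragments:
  1–56 → 56 bp
  57–217 → 161 bp
  218–224 → 7 bp
Sorted largest to smallest: 161, 56, 7 bp.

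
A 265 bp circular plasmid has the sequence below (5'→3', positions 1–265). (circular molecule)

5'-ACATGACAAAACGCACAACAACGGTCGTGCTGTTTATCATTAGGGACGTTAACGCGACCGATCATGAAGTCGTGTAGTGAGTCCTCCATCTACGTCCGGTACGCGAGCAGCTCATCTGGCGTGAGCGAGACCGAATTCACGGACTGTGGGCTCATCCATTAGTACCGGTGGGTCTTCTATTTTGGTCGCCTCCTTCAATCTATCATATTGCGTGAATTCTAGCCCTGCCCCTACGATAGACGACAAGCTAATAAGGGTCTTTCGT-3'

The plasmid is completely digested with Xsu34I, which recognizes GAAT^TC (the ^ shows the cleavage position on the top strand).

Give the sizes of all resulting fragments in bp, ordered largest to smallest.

184, 81 bp

Xsu34I sites (GAATTC) start at positions 133, 214.
Xsu34I cuts after base 4 of each site, so after positions 136, 217.
Circular molecule, 2 cuts → 2 fragments:
  137–217 → 81 bp
  218–265 then 1–136 → 48 + 136 = 184 bp
Sorted largest to smallest: 184, 81 bp.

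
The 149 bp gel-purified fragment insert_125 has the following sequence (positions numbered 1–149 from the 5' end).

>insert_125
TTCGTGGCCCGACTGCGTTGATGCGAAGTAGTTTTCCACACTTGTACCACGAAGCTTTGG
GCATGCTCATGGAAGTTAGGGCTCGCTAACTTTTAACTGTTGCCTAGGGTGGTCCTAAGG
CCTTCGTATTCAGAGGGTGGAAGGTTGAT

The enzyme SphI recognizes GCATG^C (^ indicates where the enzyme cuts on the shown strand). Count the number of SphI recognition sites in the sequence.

GCATGC occurs starting at position 61.
SphI cuts at 1 site.

1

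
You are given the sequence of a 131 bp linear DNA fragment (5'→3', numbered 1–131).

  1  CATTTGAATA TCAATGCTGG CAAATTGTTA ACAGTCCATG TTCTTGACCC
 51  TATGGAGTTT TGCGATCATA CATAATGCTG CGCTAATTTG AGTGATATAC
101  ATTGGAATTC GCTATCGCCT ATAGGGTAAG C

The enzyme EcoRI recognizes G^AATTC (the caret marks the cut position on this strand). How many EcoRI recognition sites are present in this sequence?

1

GAATTC occurs starting at position 105.
EcoRI cuts at 1 site.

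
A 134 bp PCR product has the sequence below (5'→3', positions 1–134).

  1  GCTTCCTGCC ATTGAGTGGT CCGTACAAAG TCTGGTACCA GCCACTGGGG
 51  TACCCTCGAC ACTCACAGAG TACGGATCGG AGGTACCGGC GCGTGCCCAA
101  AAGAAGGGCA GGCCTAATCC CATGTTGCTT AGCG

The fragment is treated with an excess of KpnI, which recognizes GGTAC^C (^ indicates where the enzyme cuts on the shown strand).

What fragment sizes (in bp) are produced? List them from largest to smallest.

48, 38, 33, 15 bp

KpnI sites (GGTACC) start at positions 34, 49, 82.
KpnI cuts after base 5 of each site (before the last base), so after positions 38, 53, 86.
Linear molecule, 3 cuts → 4 fragments:
  1–38 → 38 bp
  39–53 → 15 bp
  54–86 → 33 bp
  87–134 → 48 bp
Sorted largest to smallest: 48, 38, 33, 15 bp.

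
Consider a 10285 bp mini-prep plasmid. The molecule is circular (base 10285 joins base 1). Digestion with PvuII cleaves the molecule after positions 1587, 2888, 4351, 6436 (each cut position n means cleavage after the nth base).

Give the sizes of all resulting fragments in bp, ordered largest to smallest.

Circular molecule, 4 cuts → 4 fragments:
  2888 − 1587 = 1301 bp
  4351 − 2888 = 1463 bp
  6436 − 4351 = 2085 bp
  wrap: 10285 − 6436 + 1587 = 5436 bp
Sorted largest to smallest: 5436, 2085, 1463, 1301 bp.

5436, 2085, 1463, 1301 bp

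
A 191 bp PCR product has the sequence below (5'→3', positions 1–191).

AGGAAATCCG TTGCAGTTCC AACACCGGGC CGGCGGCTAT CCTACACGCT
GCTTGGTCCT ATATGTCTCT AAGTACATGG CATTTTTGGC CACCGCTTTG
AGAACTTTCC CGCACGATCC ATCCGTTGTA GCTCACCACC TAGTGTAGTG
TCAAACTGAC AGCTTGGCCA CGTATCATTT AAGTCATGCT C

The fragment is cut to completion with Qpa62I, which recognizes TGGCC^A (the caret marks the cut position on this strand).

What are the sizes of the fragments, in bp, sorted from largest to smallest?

Qpa62I sites (TGGCCA) start at positions 87, 165.
Qpa62I cuts after base 5 of each site (before the last base), so after positions 91, 169.
Linear molecule, 2 cuts → 3 fragments:
  1–91 → 91 bp
  92–169 → 78 bp
  170–191 → 22 bp
Sorted largest to smallest: 91, 78, 22 bp.

91, 78, 22 bp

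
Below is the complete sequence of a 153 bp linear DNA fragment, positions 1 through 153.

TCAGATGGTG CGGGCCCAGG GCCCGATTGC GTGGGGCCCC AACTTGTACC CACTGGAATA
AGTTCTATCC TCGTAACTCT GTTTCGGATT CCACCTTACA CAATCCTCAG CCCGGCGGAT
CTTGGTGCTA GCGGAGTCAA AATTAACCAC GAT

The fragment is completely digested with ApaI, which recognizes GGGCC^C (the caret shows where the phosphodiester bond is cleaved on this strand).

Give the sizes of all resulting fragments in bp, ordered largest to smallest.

ApaI sites (GGGCCC) start at positions 12, 19, 34.
ApaI cuts after base 5 of each site (before the last base), so after positions 16, 23, 38.
Linear molecule, 3 cuts → 4 fragments:
  1–16 → 16 bp
  17–23 → 7 bp
  24–38 → 15 bp
  39–153 → 115 bp
Sorted largest to smallest: 115, 16, 15, 7 bp.

115, 16, 15, 7 bp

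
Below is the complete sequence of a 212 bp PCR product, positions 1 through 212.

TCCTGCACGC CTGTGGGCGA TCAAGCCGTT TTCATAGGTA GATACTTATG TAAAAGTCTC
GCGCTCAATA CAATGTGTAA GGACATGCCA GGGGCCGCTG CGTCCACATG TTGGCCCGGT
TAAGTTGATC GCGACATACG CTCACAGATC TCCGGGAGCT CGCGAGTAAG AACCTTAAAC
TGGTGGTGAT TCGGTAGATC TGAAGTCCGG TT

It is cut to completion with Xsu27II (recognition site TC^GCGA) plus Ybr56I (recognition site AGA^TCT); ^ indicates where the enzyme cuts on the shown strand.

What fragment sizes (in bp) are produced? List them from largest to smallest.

130, 37, 18, 14, 13 bp

Xsu27II sites (TCGCGA) start at positions 129, 160.
Xsu27II cuts after base 2 of each site, so after positions 130, 161.
Ybr56I sites (AGATCT) start at positions 146, 196.
Ybr56I cuts after base 3 of each site, so after positions 148, 198.
Combined cut positions: 130, 148, 161, 198.
Linear molecule, 4 cuts → 5 fragments:
  1–130 → 130 bp
  131–148 → 18 bp
  149–161 → 13 bp
  162–198 → 37 bp
  199–212 → 14 bp
Sorted largest to smallest: 130, 37, 18, 14, 13 bp.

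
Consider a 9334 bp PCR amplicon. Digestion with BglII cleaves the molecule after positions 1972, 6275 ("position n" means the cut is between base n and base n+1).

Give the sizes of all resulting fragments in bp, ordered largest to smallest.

4303, 3059, 1972 bp

Linear molecule, 2 cuts → 3 fragments:
  1972 − 0 = 1972 bp
  6275 − 1972 = 4303 bp
  9334 − 6275 = 3059 bp
Sorted largest to smallest: 4303, 3059, 1972 bp.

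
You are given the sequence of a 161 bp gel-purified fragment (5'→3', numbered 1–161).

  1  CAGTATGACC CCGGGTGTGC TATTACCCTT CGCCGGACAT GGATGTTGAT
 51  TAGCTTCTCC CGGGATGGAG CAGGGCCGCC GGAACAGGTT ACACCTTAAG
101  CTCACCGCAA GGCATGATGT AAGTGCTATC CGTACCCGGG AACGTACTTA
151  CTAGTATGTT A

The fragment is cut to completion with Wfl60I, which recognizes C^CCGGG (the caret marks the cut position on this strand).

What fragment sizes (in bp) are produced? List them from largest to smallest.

Wfl60I sites (CCCGGG) start at positions 10, 59, 135.
Wfl60I cuts after the first base of each site, so after positions 10, 59, 135.
Linear molecule, 3 cuts → 4 fragments:
  1–10 → 10 bp
  11–59 → 49 bp
  60–135 → 76 bp
  136–161 → 26 bp
Sorted largest to smallest: 76, 49, 26, 10 bp.

76, 49, 26, 10 bp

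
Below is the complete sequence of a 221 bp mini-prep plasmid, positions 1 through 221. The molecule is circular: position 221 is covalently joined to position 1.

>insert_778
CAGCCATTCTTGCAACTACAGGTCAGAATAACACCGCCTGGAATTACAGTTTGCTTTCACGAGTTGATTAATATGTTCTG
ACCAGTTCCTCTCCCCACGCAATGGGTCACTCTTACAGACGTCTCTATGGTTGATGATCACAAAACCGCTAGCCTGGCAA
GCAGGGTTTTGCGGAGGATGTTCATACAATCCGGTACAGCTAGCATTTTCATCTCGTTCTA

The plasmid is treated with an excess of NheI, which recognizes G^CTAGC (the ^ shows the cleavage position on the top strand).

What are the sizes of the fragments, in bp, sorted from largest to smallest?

NheI sites (GCTAGC) start at positions 148, 199.
NheI cuts after the first base of each site, so after positions 148, 199.
Circular molecule, 2 cuts → 2 fragments:
  149–199 → 51 bp
  200–221 then 1–148 → 22 + 148 = 170 bp
Sorted largest to smallest: 170, 51 bp.

170, 51 bp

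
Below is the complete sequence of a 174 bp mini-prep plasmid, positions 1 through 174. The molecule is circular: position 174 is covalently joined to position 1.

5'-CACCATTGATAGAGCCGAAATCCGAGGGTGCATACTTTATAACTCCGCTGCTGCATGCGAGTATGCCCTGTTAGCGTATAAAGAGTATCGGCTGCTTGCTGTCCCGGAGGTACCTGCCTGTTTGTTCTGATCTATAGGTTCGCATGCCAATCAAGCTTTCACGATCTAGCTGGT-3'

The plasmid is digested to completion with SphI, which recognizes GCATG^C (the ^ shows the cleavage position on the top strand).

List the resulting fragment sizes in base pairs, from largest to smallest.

SphI sites (GCATGC) start at positions 53, 142.
SphI cuts after base 5 of each site (before the last base), so after positions 57, 146.
Circular molecule, 2 cuts → 2 fragments:
  58–146 → 89 bp
  147–174 then 1–57 → 28 + 57 = 85 bp
Sorted largest to smallest: 89, 85 bp.

89, 85 bp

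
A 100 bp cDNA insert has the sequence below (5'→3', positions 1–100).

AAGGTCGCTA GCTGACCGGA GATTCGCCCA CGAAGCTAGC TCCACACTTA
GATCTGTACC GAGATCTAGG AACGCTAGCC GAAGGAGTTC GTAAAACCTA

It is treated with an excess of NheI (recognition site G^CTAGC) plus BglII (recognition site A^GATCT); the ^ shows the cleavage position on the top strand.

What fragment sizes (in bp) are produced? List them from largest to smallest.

28, 26, 15, 12, 12, 7 bp

NheI sites (GCTAGC) start at positions 7, 35, 74.
NheI cuts after the first base of each site, so after positions 7, 35, 74.
BglII sites (AGATCT) start at positions 50, 62.
BglII cuts after the first base of each site, so after positions 50, 62.
Combined cut positions: 7, 35, 50, 62, 74.
Linear molecule, 5 cuts → 6 fragments:
  1–7 → 7 bp
  8–35 → 28 bp
  36–50 → 15 bp
  51–62 → 12 bp
  63–74 → 12 bp
  75–100 → 26 bp
Sorted largest to smallest: 28, 26, 15, 12, 12, 7 bp.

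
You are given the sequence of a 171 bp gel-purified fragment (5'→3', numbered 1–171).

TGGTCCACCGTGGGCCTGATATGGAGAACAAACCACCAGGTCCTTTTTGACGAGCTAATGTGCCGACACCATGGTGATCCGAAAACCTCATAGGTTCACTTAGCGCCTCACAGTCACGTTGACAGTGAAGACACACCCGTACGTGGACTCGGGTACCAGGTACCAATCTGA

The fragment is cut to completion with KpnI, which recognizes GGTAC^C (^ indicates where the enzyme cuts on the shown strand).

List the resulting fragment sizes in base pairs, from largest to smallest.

156, 8, 7 bp

KpnI sites (GGTACC) start at positions 152, 159.
KpnI cuts after base 5 of each site (before the last base), so after positions 156, 163.
Linear molecule, 2 cuts → 3 fragments:
  1–156 → 156 bp
  157–163 → 7 bp
  164–171 → 8 bp
Sorted largest to smallest: 156, 8, 7 bp.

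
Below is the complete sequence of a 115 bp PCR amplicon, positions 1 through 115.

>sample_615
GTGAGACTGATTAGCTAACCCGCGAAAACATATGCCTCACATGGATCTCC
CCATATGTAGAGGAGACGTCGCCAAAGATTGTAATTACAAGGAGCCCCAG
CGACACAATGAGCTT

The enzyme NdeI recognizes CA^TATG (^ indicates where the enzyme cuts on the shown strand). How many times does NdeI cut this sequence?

2

CATATG occurs starting at positions 29, 52.
NdeI cuts at 2 sites.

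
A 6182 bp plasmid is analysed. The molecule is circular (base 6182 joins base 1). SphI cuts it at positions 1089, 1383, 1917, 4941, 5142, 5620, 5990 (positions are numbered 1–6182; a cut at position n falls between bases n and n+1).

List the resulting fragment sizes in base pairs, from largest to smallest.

3024, 1281, 534, 478, 370, 294, 201 bp

Circular molecule, 7 cuts → 7 fragments:
  1383 − 1089 = 294 bp
  1917 − 1383 = 534 bp
  4941 − 1917 = 3024 bp
  5142 − 4941 = 201 bp
  5620 − 5142 = 478 bp
  5990 − 5620 = 370 bp
  wrap: 6182 − 5990 + 1089 = 1281 bp
Sorted largest to smallest: 3024, 1281, 534, 478, 370, 294, 201 bp.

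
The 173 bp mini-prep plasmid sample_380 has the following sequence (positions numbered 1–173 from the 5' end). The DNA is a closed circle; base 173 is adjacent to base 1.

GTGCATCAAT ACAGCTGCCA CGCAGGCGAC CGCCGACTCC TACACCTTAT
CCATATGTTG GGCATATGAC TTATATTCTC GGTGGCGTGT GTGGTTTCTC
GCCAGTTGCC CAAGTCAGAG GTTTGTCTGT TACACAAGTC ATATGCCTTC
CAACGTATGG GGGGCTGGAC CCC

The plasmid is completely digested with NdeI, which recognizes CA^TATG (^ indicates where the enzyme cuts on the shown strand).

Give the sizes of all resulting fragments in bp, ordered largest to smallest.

NdeI sites (CATATG) start at positions 52, 63, 140.
NdeI cuts after base 2 of each site, so after positions 53, 64, 141.
Circular molecule, 3 cuts → 3 fragments:
  54–64 → 11 bp
  65–141 → 77 bp
  142–173 then 1–53 → 32 + 53 = 85 bp
Sorted largest to smallest: 85, 77, 11 bp.

85, 77, 11 bp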